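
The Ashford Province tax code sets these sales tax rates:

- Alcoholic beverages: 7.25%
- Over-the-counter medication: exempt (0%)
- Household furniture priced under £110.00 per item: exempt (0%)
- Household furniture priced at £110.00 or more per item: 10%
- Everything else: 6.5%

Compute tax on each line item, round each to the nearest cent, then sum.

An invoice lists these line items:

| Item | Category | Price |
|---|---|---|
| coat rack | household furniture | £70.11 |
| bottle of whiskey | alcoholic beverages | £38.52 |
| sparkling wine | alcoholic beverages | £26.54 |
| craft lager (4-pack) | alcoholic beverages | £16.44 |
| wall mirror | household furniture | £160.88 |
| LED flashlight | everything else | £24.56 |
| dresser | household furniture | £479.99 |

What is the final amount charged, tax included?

Coat rack £70.11: household furniture, under £110.00 → 0% → £0.00
Bottle of whiskey £38.52: alcoholic beverages → 7.25% → £2.79
Sparkling wine £26.54: alcoholic beverages → 7.25% → £1.92
Craft lager (4-pack) £16.44: alcoholic beverages → 7.25% → £1.19
Wall mirror £160.88: household furniture, £110.00 or more → 10% → £16.09
LED flashlight £24.56: everything else → 6.5% → £1.60
Dresser £479.99: household furniture, £110.00 or more → 10% → £48.00
Subtotal = £817.04; tax = £71.59; total due = £888.63

£888.63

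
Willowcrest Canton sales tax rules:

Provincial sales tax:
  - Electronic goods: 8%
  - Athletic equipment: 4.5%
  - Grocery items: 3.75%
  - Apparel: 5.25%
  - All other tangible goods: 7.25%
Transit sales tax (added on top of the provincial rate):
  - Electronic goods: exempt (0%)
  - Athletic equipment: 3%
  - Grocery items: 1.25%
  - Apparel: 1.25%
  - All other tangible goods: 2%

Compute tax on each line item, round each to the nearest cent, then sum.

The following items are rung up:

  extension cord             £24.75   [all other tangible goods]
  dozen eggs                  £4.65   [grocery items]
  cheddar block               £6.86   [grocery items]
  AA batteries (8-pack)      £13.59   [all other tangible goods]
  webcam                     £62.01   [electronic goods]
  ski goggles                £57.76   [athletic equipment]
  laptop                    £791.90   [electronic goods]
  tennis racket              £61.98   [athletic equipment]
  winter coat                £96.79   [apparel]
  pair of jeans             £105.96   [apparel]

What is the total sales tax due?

£94.59

Extension cord £24.75: all other tangible goods → 7.25% + 2% transit = 9.25% → £2.29
Dozen eggs £4.65: grocery items → 3.75% + 1.25% transit = 5% → £0.23
Cheddar block £6.86: grocery items → 3.75% + 1.25% transit = 5% → £0.34
AA batteries (8-pack) £13.59: all other tangible goods → 7.25% + 2% transit = 9.25% → £1.26
Webcam £62.01: electronic goods → 8% + 0% transit = 8% → £4.96
Ski goggles £57.76: athletic equipment → 4.5% + 3% transit = 7.5% → £4.33
Laptop £791.90: electronic goods → 8% + 0% transit = 8% → £63.35
Tennis racket £61.98: athletic equipment → 4.5% + 3% transit = 7.5% → £4.65
Winter coat £96.79: apparel → 5.25% + 1.25% transit = 6.5% → £6.29
Pair of jeans £105.96: apparel → 5.25% + 1.25% transit = 6.5% → £6.89
Total tax = £2.29 + £0.23 + £0.34 + £1.26 + £4.96 + £4.33 + £63.35 + £4.65 + £6.29 + £6.89 = £94.59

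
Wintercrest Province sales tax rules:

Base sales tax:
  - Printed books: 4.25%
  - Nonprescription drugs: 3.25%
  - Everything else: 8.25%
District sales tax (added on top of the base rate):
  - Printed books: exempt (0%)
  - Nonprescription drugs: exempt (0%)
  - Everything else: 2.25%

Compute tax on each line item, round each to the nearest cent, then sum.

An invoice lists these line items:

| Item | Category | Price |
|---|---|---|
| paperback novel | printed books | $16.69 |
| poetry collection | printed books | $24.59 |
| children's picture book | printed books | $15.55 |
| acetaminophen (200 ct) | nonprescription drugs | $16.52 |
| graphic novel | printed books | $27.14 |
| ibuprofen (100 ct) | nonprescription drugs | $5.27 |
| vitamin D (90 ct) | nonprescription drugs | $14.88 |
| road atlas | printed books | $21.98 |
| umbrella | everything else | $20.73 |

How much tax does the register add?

$7.87

Paperback novel $16.69: printed books → 4.25% + 0% district = 4.25% → $0.71
Poetry collection $24.59: printed books → 4.25% + 0% district = 4.25% → $1.05
Children's picture book $15.55: printed books → 4.25% + 0% district = 4.25% → $0.66
Acetaminophen (200 ct) $16.52: nonprescription drugs → 3.25% + 0% district = 3.25% → $0.54
Graphic novel $27.14: printed books → 4.25% + 0% district = 4.25% → $1.15
Ibuprofen (100 ct) $5.27: nonprescription drugs → 3.25% + 0% district = 3.25% → $0.17
Vitamin D (90 ct) $14.88: nonprescription drugs → 3.25% + 0% district = 3.25% → $0.48
Road atlas $21.98: printed books → 4.25% + 0% district = 4.25% → $0.93
Umbrella $20.73: everything else → 8.25% + 2.25% district = 10.5% → $2.18
Total tax = $0.71 + $1.05 + $0.66 + $0.54 + $1.15 + $0.17 + $0.48 + $0.93 + $2.18 = $7.87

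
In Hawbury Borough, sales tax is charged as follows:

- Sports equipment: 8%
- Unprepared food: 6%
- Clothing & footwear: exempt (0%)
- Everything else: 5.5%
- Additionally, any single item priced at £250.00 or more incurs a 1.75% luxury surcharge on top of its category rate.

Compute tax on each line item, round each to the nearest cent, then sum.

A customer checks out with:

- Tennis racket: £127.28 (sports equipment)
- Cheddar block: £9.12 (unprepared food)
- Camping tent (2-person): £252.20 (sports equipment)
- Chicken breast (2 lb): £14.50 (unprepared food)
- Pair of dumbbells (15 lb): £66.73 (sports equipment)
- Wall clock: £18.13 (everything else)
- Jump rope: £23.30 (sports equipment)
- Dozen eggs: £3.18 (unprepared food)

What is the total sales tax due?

£44.58

Tennis racket £127.28: sports equipment → 8% → £10.18
Cheddar block £9.12: unprepared food → 6% → £0.55
Camping tent (2-person) £252.20: sports equipment → 8% + 1.75% surcharge = 9.75% → £24.59
Chicken breast (2 lb) £14.50: unprepared food → 6% → £0.87
Pair of dumbbells (15 lb) £66.73: sports equipment → 8% → £5.34
Wall clock £18.13: everything else → 5.5% → £1.00
Jump rope £23.30: sports equipment → 8% → £1.86
Dozen eggs £3.18: unprepared food → 6% → £0.19
Total tax = £10.18 + £0.55 + £24.59 + £0.87 + £5.34 + £1.00 + £1.86 + £0.19 = £44.58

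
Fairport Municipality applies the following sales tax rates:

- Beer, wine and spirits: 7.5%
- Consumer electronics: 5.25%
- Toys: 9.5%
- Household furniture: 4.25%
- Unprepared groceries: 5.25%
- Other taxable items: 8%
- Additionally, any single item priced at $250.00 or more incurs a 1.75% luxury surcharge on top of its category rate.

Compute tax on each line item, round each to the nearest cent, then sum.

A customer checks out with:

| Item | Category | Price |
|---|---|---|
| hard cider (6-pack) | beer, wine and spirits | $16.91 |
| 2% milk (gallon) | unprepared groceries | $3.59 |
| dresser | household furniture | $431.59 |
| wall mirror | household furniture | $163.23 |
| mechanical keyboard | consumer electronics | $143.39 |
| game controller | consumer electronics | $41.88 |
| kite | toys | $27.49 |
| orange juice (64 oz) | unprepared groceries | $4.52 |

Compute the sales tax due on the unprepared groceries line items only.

2% milk (gallon) $3.59: unprepared groceries → 5.25% → $0.19
Orange juice (64 oz) $4.52: unprepared groceries → 5.25% → $0.24
Tax on unprepared groceries = $0.19 + $0.24 = $0.43

$0.43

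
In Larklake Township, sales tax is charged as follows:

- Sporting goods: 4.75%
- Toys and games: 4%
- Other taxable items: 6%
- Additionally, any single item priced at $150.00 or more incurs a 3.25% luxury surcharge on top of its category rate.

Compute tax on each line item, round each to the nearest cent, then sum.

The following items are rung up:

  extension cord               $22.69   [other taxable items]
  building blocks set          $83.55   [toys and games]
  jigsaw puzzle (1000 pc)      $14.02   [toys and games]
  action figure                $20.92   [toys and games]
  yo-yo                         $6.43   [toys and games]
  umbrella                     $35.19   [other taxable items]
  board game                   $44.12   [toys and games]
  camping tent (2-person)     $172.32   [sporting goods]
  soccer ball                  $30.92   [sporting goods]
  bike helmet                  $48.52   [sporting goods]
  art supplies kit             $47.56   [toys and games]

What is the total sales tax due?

$29.69

Extension cord $22.69: other taxable items → 6% → $1.36
Building blocks set $83.55: toys and games → 4% → $3.34
Jigsaw puzzle (1000 pc) $14.02: toys and games → 4% → $0.56
Action figure $20.92: toys and games → 4% → $0.84
Yo-yo $6.43: toys and games → 4% → $0.26
Umbrella $35.19: other taxable items → 6% → $2.11
Board game $44.12: toys and games → 4% → $1.76
Camping tent (2-person) $172.32: sporting goods → 4.75% + 3.25% surcharge = 8% → $13.79
Soccer ball $30.92: sporting goods → 4.75% → $1.47
Bike helmet $48.52: sporting goods → 4.75% → $2.30
Art supplies kit $47.56: toys and games → 4% → $1.90
Total tax = $1.36 + $3.34 + $0.56 + $0.84 + $0.26 + $2.11 + $1.76 + $13.79 + $1.47 + $2.30 + $1.90 = $29.69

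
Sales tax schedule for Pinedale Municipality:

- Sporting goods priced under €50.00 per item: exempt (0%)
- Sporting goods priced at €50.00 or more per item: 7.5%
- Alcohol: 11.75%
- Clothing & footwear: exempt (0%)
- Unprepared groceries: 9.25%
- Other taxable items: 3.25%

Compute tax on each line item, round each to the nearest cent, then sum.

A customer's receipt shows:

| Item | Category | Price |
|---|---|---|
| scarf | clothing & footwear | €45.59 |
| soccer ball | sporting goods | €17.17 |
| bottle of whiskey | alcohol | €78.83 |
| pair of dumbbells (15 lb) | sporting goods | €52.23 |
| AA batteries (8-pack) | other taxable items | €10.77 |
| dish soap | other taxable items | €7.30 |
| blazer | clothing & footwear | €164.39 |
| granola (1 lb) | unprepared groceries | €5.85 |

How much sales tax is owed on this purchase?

€14.31

Scarf €45.59: clothing & footwear → 0% → €0.00
Soccer ball €17.17: sporting goods, under €50.00 → 0% → €0.00
Bottle of whiskey €78.83: alcohol → 11.75% → €9.26
Pair of dumbbells (15 lb) €52.23: sporting goods, €50.00 or more → 7.5% → €3.92
AA batteries (8-pack) €10.77: other taxable items → 3.25% → €0.35
Dish soap €7.30: other taxable items → 3.25% → €0.24
Blazer €164.39: clothing & footwear → 0% → €0.00
Granola (1 lb) €5.85: unprepared groceries → 9.25% → €0.54
Total tax = €9.26 + €3.92 + €0.35 + €0.24 + €0.54 = €14.31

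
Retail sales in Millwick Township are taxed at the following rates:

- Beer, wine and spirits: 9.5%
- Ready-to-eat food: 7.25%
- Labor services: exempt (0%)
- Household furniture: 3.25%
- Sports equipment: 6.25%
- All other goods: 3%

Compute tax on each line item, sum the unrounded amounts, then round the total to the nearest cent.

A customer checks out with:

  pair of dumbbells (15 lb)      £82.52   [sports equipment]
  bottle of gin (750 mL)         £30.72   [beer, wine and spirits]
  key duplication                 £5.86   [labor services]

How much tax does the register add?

£8.08

Pair of dumbbells (15 lb) £82.52: sports equipment → 6.25% → £5.1575
Bottle of gin (750 mL) £30.72: beer, wine and spirits → 9.5% → £2.9184
Key duplication £5.86: labor services → 0% → £0.00
Unrounded tax sum = £8.0759 → £8.08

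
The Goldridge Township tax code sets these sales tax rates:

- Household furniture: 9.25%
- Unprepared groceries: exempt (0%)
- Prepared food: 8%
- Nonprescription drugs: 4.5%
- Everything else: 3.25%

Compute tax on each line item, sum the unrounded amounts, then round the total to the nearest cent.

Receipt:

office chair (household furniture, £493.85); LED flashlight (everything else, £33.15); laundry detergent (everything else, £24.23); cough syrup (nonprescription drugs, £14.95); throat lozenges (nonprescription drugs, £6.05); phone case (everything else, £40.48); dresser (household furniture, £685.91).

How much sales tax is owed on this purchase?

£113.25

Office chair £493.85: household furniture → 9.25% → £45.681125
LED flashlight £33.15: everything else → 3.25% → £1.077375
Laundry detergent £24.23: everything else → 3.25% → £0.787475
Cough syrup £14.95: nonprescription drugs → 4.5% → £0.67275
Throat lozenges £6.05: nonprescription drugs → 4.5% → £0.27225
Phone case £40.48: everything else → 3.25% → £1.3156
Dresser £685.91: household furniture → 9.25% → £63.446675
Unrounded tax sum = £113.25325 → £113.25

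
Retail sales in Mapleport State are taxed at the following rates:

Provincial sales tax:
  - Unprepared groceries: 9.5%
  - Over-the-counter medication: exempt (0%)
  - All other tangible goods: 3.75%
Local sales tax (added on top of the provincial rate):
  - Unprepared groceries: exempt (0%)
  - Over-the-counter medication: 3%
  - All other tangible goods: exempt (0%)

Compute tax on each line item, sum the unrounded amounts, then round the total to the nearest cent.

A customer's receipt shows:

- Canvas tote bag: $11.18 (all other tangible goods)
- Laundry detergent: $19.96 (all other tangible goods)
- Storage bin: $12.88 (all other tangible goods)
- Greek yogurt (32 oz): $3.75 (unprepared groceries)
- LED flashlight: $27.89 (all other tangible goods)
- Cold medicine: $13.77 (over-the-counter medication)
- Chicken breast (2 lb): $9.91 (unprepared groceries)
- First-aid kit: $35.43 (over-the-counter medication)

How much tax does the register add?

Canvas tote bag $11.18: all other tangible goods → 3.75% + 0% local = 3.75% → $0.41925
Laundry detergent $19.96: all other tangible goods → 3.75% + 0% local = 3.75% → $0.7485
Storage bin $12.88: all other tangible goods → 3.75% + 0% local = 3.75% → $0.483
Greek yogurt (32 oz) $3.75: unprepared groceries → 9.5% + 0% local = 9.5% → $0.35625
LED flashlight $27.89: all other tangible goods → 3.75% + 0% local = 3.75% → $1.045875
Cold medicine $13.77: over-the-counter medication → 0% + 3% local = 3% → $0.4131
Chicken breast (2 lb) $9.91: unprepared groceries → 9.5% + 0% local = 9.5% → $0.94145
First-aid kit $35.43: over-the-counter medication → 0% + 3% local = 3% → $1.0629
Unrounded tax sum = $5.470325 → $5.47

$5.47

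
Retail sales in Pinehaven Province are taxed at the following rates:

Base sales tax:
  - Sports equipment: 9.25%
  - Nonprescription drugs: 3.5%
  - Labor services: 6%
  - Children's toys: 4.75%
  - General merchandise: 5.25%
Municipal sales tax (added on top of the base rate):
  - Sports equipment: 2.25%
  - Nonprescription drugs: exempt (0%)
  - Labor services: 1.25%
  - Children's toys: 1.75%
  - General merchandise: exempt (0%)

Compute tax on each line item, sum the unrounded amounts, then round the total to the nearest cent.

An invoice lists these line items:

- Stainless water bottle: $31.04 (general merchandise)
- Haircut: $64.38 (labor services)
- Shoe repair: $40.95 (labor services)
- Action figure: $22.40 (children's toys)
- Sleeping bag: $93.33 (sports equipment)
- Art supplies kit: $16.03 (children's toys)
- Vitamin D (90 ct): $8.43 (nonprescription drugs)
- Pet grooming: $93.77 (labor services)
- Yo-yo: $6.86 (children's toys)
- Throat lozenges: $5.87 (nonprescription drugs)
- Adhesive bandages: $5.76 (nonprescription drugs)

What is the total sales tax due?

$30.44

Stainless water bottle $31.04: general merchandise → 5.25% + 0% municipal = 5.25% → $1.6296
Haircut $64.38: labor services → 6% + 1.25% municipal = 7.25% → $4.66755
Shoe repair $40.95: labor services → 6% + 1.25% municipal = 7.25% → $2.968875
Action figure $22.40: children's toys → 4.75% + 1.75% municipal = 6.5% → $1.456
Sleeping bag $93.33: sports equipment → 9.25% + 2.25% municipal = 11.5% → $10.73295
Art supplies kit $16.03: children's toys → 4.75% + 1.75% municipal = 6.5% → $1.04195
Vitamin D (90 ct) $8.43: nonprescription drugs → 3.5% + 0% municipal = 3.5% → $0.29505
Pet grooming $93.77: labor services → 6% + 1.25% municipal = 7.25% → $6.798325
Yo-yo $6.86: children's toys → 4.75% + 1.75% municipal = 6.5% → $0.4459
Throat lozenges $5.87: nonprescription drugs → 3.5% + 0% municipal = 3.5% → $0.20545
Adhesive bandages $5.76: nonprescription drugs → 3.5% + 0% municipal = 3.5% → $0.2016
Unrounded tax sum = $30.44325 → $30.44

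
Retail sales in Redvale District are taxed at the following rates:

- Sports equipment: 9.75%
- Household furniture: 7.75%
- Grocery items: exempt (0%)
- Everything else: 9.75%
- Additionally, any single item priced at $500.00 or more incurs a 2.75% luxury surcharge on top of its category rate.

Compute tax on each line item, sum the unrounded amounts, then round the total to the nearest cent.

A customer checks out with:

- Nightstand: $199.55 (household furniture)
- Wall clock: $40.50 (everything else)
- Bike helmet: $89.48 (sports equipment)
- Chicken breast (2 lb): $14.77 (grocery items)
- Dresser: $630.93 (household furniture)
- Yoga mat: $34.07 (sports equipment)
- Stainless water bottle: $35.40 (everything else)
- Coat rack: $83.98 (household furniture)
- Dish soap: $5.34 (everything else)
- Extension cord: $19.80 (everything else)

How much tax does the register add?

Nightstand $199.55: household furniture → 7.75% → $15.465125
Wall clock $40.50: everything else → 9.75% → $3.94875
Bike helmet $89.48: sports equipment → 9.75% → $8.7243
Chicken breast (2 lb) $14.77: grocery items → 0% → $0.00
Dresser $630.93: household furniture → 7.75% + 2.75% surcharge = 10.5% → $66.24765
Yoga mat $34.07: sports equipment → 9.75% → $3.321825
Stainless water bottle $35.40: everything else → 9.75% → $3.4515
Coat rack $83.98: household furniture → 7.75% → $6.50845
Dish soap $5.34: everything else → 9.75% → $0.52065
Extension cord $19.80: everything else → 9.75% → $1.9305
Unrounded tax sum = $110.11875 → $110.12

$110.12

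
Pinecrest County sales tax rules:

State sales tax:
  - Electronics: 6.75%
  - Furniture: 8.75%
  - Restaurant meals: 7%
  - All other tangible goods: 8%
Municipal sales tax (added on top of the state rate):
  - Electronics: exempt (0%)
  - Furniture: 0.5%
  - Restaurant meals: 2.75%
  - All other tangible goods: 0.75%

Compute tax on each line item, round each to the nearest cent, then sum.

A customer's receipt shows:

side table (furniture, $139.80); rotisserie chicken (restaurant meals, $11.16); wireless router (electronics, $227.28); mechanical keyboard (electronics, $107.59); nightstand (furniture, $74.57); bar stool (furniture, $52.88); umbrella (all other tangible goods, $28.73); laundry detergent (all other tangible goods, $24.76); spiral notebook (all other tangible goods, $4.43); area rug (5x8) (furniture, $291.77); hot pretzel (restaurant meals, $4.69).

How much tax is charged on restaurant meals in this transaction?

Rotisserie chicken $11.16: restaurant meals → 7% + 2.75% municipal = 9.75% → $1.09
Hot pretzel $4.69: restaurant meals → 7% + 2.75% municipal = 9.75% → $0.46
Tax on restaurant meals = $1.09 + $0.46 = $1.55

$1.55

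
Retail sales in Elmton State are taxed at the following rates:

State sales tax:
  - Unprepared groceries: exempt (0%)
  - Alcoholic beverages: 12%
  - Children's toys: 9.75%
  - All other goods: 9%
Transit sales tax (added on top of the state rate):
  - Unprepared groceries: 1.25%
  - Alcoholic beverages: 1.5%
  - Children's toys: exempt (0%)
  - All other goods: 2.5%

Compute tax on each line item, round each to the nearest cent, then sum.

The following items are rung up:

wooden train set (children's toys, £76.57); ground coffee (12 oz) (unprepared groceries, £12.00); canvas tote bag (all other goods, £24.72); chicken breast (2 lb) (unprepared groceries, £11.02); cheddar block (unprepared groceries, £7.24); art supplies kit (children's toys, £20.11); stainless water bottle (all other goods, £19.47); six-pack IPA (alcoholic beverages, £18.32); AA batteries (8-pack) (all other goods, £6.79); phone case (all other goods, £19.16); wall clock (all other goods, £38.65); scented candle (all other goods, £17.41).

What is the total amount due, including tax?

Wooden train set £76.57: children's toys → 9.75% + 0% transit = 9.75% → £7.47
Ground coffee (12 oz) £12.00: unprepared groceries → 0% + 1.25% transit = 1.25% → £0.15
Canvas tote bag £24.72: all other goods → 9% + 2.5% transit = 11.5% → £2.84
Chicken breast (2 lb) £11.02: unprepared groceries → 0% + 1.25% transit = 1.25% → £0.14
Cheddar block £7.24: unprepared groceries → 0% + 1.25% transit = 1.25% → £0.09
Art supplies kit £20.11: children's toys → 9.75% + 0% transit = 9.75% → £1.96
Stainless water bottle £19.47: all other goods → 9% + 2.5% transit = 11.5% → £2.24
Six-pack IPA £18.32: alcoholic beverages → 12% + 1.5% transit = 13.5% → £2.47
AA batteries (8-pack) £6.79: all other goods → 9% + 2.5% transit = 11.5% → £0.78
Phone case £19.16: all other goods → 9% + 2.5% transit = 11.5% → £2.20
Wall clock £38.65: all other goods → 9% + 2.5% transit = 11.5% → £4.44
Scented candle £17.41: all other goods → 9% + 2.5% transit = 11.5% → £2.00
Subtotal = £271.46; tax = £26.78; total due = £298.24

£298.24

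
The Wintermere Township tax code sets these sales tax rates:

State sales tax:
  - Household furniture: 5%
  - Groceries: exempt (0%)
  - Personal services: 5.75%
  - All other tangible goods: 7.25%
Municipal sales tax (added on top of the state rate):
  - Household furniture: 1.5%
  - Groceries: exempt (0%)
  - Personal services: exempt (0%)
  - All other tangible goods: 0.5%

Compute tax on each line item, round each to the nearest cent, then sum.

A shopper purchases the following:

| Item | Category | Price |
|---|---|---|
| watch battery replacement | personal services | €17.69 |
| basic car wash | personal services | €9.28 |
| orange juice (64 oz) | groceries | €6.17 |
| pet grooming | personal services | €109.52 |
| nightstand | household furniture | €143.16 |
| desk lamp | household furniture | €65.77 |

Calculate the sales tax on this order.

€21.44

Watch battery replacement €17.69: personal services → 5.75% + 0% municipal = 5.75% → €1.02
Basic car wash €9.28: personal services → 5.75% + 0% municipal = 5.75% → €0.53
Orange juice (64 oz) €6.17: groceries → 0% + 0% municipal = 0% → €0.00
Pet grooming €109.52: personal services → 5.75% + 0% municipal = 5.75% → €6.30
Nightstand €143.16: household furniture → 5% + 1.5% municipal = 6.5% → €9.31
Desk lamp €65.77: household furniture → 5% + 1.5% municipal = 6.5% → €4.28
Total tax = €1.02 + €0.53 + €6.30 + €9.31 + €4.28 = €21.44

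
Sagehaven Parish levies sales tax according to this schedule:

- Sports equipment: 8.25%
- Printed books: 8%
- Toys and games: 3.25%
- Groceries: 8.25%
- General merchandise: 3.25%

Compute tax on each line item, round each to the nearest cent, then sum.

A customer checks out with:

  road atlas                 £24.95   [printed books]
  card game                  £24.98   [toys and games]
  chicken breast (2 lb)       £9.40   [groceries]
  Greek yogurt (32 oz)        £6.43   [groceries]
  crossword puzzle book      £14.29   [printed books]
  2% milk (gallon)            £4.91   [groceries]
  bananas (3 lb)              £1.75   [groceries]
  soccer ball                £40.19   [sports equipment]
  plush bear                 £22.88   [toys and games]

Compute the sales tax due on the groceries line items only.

£1.86

Chicken breast (2 lb) £9.40: groceries → 8.25% → £0.78
Greek yogurt (32 oz) £6.43: groceries → 8.25% → £0.53
2% milk (gallon) £4.91: groceries → 8.25% → £0.41
Bananas (3 lb) £1.75: groceries → 8.25% → £0.14
Tax on groceries = £0.78 + £0.53 + £0.41 + £0.14 = £1.86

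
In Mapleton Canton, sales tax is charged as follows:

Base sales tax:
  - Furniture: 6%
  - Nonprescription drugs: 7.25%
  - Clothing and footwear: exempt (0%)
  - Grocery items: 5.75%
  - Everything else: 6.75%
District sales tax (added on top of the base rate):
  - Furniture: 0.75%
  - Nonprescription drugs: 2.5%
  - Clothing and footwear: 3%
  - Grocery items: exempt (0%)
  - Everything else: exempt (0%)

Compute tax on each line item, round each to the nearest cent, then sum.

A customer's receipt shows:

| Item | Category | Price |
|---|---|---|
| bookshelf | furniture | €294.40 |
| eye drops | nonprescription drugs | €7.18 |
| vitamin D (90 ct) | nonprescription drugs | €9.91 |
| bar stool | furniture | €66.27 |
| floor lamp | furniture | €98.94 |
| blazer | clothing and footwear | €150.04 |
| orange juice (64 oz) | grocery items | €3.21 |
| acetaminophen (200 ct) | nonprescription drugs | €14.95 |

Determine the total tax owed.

Bookshelf €294.40: furniture → 6% + 0.75% district = 6.75% → €19.87
Eye drops €7.18: nonprescription drugs → 7.25% + 2.5% district = 9.75% → €0.70
Vitamin D (90 ct) €9.91: nonprescription drugs → 7.25% + 2.5% district = 9.75% → €0.97
Bar stool €66.27: furniture → 6% + 0.75% district = 6.75% → €4.47
Floor lamp €98.94: furniture → 6% + 0.75% district = 6.75% → €6.68
Blazer €150.04: clothing and footwear → 0% + 3% district = 3% → €4.50
Orange juice (64 oz) €3.21: grocery items → 5.75% + 0% district = 5.75% → €0.18
Acetaminophen (200 ct) €14.95: nonprescription drugs → 7.25% + 2.5% district = 9.75% → €1.46
Total tax = €19.87 + €0.70 + €0.97 + €4.47 + €6.68 + €4.50 + €0.18 + €1.46 = €38.83

€38.83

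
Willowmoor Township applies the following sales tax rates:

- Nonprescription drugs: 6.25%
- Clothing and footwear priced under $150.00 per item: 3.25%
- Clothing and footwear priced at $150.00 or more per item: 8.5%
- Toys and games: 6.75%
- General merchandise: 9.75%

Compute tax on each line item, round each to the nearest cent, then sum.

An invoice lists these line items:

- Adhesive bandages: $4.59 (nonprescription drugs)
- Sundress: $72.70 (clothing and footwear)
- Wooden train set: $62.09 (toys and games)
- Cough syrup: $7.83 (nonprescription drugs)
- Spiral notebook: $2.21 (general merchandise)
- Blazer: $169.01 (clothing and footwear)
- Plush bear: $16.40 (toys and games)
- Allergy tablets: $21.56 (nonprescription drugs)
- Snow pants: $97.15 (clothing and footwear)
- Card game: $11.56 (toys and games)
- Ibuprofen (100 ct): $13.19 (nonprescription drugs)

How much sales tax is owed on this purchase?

$29.14

Adhesive bandages $4.59: nonprescription drugs → 6.25% → $0.29
Sundress $72.70: clothing and footwear, under $150.00 → 3.25% → $2.36
Wooden train set $62.09: toys and games → 6.75% → $4.19
Cough syrup $7.83: nonprescription drugs → 6.25% → $0.49
Spiral notebook $2.21: general merchandise → 9.75% → $0.22
Blazer $169.01: clothing and footwear, $150.00 or more → 8.5% → $14.37
Plush bear $16.40: toys and games → 6.75% → $1.11
Allergy tablets $21.56: nonprescription drugs → 6.25% → $1.35
Snow pants $97.15: clothing and footwear, under $150.00 → 3.25% → $3.16
Card game $11.56: toys and games → 6.75% → $0.78
Ibuprofen (100 ct) $13.19: nonprescription drugs → 6.25% → $0.82
Total tax = $0.29 + $2.36 + $4.19 + $0.49 + $0.22 + $14.37 + $1.11 + $1.35 + $3.16 + $0.78 + $0.82 = $29.14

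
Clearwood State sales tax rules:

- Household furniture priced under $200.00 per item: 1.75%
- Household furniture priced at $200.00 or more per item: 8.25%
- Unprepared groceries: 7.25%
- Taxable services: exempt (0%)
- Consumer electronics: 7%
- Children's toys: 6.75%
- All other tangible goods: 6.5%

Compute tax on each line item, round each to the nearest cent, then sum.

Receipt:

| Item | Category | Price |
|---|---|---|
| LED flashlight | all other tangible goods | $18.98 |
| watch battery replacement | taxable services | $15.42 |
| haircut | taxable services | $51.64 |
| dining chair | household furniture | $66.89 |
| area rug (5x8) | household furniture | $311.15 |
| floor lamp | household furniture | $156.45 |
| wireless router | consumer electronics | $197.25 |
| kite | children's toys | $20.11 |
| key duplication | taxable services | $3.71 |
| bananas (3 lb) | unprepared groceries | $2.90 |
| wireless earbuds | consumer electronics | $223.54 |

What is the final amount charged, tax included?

$1129.88

LED flashlight $18.98: all other tangible goods → 6.5% → $1.23
Watch battery replacement $15.42: taxable services → 0% → $0.00
Haircut $51.64: taxable services → 0% → $0.00
Dining chair $66.89: household furniture, under $200.00 → 1.75% → $1.17
Area rug (5x8) $311.15: household furniture, $200.00 or more → 8.25% → $25.67
Floor lamp $156.45: household furniture, under $200.00 → 1.75% → $2.74
Wireless router $197.25: consumer electronics → 7% → $13.81
Kite $20.11: children's toys → 6.75% → $1.36
Key duplication $3.71: taxable services → 0% → $0.00
Bananas (3 lb) $2.90: unprepared groceries → 7.25% → $0.21
Wireless earbuds $223.54: consumer electronics → 7% → $15.65
Subtotal = $1068.04; tax = $61.84; total due = $1129.88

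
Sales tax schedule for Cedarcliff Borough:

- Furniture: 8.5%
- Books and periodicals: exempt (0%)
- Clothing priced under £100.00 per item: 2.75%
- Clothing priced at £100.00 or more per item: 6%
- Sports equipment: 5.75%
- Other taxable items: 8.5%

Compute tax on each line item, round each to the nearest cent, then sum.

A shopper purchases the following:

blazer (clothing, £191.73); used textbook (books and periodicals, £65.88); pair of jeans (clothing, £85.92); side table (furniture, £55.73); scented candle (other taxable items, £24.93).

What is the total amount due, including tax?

£444.91

Blazer £191.73: clothing, £100.00 or more → 6% → £11.50
Used textbook £65.88: books and periodicals → 0% → £0.00
Pair of jeans £85.92: clothing, under £100.00 → 2.75% → £2.36
Side table £55.73: furniture → 8.5% → £4.74
Scented candle £24.93: other taxable items → 8.5% → £2.12
Subtotal = £424.19; tax = £20.72; total due = £444.91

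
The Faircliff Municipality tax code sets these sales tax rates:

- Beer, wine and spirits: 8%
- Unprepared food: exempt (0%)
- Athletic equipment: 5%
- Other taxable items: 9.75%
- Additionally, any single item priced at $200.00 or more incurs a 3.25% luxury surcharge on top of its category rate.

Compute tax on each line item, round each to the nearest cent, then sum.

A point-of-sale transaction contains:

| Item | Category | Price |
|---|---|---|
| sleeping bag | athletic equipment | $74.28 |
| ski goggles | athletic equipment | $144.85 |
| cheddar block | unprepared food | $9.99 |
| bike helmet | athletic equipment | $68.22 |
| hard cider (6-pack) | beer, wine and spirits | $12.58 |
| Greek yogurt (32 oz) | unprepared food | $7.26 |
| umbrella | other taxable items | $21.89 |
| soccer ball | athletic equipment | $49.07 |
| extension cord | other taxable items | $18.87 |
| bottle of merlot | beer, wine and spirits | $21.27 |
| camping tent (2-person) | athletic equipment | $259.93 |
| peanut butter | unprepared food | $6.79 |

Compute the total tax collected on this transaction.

$44.93

Sleeping bag $74.28: athletic equipment → 5% → $3.71
Ski goggles $144.85: athletic equipment → 5% → $7.24
Cheddar block $9.99: unprepared food → 0% → $0.00
Bike helmet $68.22: athletic equipment → 5% → $3.41
Hard cider (6-pack) $12.58: beer, wine and spirits → 8% → $1.01
Greek yogurt (32 oz) $7.26: unprepared food → 0% → $0.00
Umbrella $21.89: other taxable items → 9.75% → $2.13
Soccer ball $49.07: athletic equipment → 5% → $2.45
Extension cord $18.87: other taxable items → 9.75% → $1.84
Bottle of merlot $21.27: beer, wine and spirits → 8% → $1.70
Camping tent (2-person) $259.93: athletic equipment → 5% + 3.25% surcharge = 8.25% → $21.44
Peanut butter $6.79: unprepared food → 0% → $0.00
Total tax = $3.71 + $7.24 + $3.41 + $1.01 + $2.13 + $2.45 + $1.84 + $1.70 + $21.44 = $44.93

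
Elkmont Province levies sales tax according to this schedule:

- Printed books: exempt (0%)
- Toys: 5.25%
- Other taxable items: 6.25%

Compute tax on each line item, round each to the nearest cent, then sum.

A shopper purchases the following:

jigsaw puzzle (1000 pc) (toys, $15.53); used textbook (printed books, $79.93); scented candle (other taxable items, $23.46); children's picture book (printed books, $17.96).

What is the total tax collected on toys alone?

$0.82

Jigsaw puzzle (1000 pc) $15.53: toys → 5.25% → $0.82
Tax on toys = $0.82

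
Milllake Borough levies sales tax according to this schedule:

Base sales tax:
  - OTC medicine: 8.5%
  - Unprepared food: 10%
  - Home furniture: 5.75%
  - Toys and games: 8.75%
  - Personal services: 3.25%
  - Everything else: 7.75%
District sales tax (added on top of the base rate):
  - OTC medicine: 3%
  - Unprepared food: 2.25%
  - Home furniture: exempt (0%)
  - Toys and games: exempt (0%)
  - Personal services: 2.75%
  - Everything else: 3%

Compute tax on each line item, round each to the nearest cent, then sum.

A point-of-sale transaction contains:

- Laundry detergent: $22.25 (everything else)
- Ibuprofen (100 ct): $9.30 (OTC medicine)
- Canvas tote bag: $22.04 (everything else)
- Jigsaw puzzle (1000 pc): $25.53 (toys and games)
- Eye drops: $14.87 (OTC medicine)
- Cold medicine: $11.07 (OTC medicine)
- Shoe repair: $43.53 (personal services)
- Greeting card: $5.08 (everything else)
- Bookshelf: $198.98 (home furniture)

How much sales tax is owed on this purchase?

$25.64

Laundry detergent $22.25: everything else → 7.75% + 3% district = 10.75% → $2.39
Ibuprofen (100 ct) $9.30: OTC medicine → 8.5% + 3% district = 11.5% → $1.07
Canvas tote bag $22.04: everything else → 7.75% + 3% district = 10.75% → $2.37
Jigsaw puzzle (1000 pc) $25.53: toys and games → 8.75% + 0% district = 8.75% → $2.23
Eye drops $14.87: OTC medicine → 8.5% + 3% district = 11.5% → $1.71
Cold medicine $11.07: OTC medicine → 8.5% + 3% district = 11.5% → $1.27
Shoe repair $43.53: personal services → 3.25% + 2.75% district = 6% → $2.61
Greeting card $5.08: everything else → 7.75% + 3% district = 10.75% → $0.55
Bookshelf $198.98: home furniture → 5.75% + 0% district = 5.75% → $11.44
Total tax = $2.39 + $1.07 + $2.37 + $2.23 + $1.71 + $1.27 + $2.61 + $0.55 + $11.44 = $25.64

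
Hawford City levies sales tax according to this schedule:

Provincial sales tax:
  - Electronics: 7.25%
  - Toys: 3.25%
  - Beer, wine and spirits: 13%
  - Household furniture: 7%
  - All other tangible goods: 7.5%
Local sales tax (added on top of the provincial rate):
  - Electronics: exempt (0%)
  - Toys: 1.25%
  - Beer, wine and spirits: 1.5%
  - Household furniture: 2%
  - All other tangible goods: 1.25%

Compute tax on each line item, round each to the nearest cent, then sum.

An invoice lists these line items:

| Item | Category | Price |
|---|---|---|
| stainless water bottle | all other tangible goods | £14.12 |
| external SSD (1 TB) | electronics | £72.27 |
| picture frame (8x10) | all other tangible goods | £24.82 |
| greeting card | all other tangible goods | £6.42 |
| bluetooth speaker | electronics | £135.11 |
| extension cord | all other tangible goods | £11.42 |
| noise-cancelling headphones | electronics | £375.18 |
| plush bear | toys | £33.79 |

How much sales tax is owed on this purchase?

Stainless water bottle £14.12: all other tangible goods → 7.5% + 1.25% local = 8.75% → £1.24
External SSD (1 TB) £72.27: electronics → 7.25% + 0% local = 7.25% → £5.24
Picture frame (8x10) £24.82: all other tangible goods → 7.5% + 1.25% local = 8.75% → £2.17
Greeting card £6.42: all other tangible goods → 7.5% + 1.25% local = 8.75% → £0.56
Bluetooth speaker £135.11: electronics → 7.25% + 0% local = 7.25% → £9.80
Extension cord £11.42: all other tangible goods → 7.5% + 1.25% local = 8.75% → £1.00
Noise-cancelling headphones £375.18: electronics → 7.25% + 0% local = 7.25% → £27.20
Plush bear £33.79: toys → 3.25% + 1.25% local = 4.5% → £1.52
Total tax = £1.24 + £5.24 + £2.17 + £0.56 + £9.80 + £1.00 + £27.20 + £1.52 = £48.73

£48.73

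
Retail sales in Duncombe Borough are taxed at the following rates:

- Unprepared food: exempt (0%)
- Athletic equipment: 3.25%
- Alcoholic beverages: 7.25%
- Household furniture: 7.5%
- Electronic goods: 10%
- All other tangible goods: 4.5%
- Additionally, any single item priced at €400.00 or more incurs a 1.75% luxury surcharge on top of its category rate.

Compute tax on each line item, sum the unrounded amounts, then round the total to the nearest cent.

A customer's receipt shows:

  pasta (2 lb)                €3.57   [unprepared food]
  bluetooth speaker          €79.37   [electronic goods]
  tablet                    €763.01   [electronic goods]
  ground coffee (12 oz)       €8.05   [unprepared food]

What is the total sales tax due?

€97.59

Pasta (2 lb) €3.57: unprepared food → 0% → €0.00
Bluetooth speaker €79.37: electronic goods → 10% → €7.937
Tablet €763.01: electronic goods → 10% + 1.75% surcharge = 11.75% → €89.653675
Ground coffee (12 oz) €8.05: unprepared food → 0% → €0.00
Unrounded tax sum = €97.590675 → €97.59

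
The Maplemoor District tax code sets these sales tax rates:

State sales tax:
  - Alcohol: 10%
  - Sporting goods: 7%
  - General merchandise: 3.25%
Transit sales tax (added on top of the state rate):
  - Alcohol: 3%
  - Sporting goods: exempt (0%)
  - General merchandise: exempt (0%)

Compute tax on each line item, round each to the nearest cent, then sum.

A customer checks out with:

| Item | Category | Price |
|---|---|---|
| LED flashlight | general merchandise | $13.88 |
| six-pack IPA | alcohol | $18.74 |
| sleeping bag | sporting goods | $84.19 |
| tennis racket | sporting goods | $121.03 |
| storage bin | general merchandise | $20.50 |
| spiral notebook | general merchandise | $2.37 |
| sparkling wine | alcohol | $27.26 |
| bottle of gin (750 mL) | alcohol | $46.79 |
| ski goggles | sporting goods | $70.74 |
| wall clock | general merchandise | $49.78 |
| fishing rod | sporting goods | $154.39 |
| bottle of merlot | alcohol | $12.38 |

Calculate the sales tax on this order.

LED flashlight $13.88: general merchandise → 3.25% + 0% transit = 3.25% → $0.45
Six-pack IPA $18.74: alcohol → 10% + 3% transit = 13% → $2.44
Sleeping bag $84.19: sporting goods → 7% + 0% transit = 7% → $5.89
Tennis racket $121.03: sporting goods → 7% + 0% transit = 7% → $8.47
Storage bin $20.50: general merchandise → 3.25% + 0% transit = 3.25% → $0.67
Spiral notebook $2.37: general merchandise → 3.25% + 0% transit = 3.25% → $0.08
Sparkling wine $27.26: alcohol → 10% + 3% transit = 13% → $3.54
Bottle of gin (750 mL) $46.79: alcohol → 10% + 3% transit = 13% → $6.08
Ski goggles $70.74: sporting goods → 7% + 0% transit = 7% → $4.95
Wall clock $49.78: general merchandise → 3.25% + 0% transit = 3.25% → $1.62
Fishing rod $154.39: sporting goods → 7% + 0% transit = 7% → $10.81
Bottle of merlot $12.38: alcohol → 10% + 3% transit = 13% → $1.61
Total tax = $0.45 + $2.44 + $5.89 + $8.47 + $0.67 + $0.08 + $3.54 + $6.08 + $4.95 + $1.62 + $10.81 + $1.61 = $46.61

$46.61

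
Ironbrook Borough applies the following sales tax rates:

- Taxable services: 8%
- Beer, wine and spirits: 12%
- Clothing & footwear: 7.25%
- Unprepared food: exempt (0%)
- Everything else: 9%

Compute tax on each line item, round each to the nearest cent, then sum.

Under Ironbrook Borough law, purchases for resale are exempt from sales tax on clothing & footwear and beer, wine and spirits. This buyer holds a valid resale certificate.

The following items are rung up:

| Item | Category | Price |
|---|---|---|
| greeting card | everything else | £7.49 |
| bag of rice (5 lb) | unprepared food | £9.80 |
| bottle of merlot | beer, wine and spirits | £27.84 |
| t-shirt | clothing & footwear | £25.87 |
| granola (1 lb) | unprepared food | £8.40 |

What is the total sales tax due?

£0.67

Greeting card £7.49: everything else → 9% → £0.67
Bag of rice (5 lb) £9.80: unprepared food → 0% → £0.00
Bottle of merlot £27.84: beer, wine and spirits, buyer-exempt → 0% → £0.00
T-shirt £25.87: clothing & footwear, buyer-exempt → 0% → £0.00
Granola (1 lb) £8.40: unprepared food → 0% → £0.00
Total tax = £0.67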